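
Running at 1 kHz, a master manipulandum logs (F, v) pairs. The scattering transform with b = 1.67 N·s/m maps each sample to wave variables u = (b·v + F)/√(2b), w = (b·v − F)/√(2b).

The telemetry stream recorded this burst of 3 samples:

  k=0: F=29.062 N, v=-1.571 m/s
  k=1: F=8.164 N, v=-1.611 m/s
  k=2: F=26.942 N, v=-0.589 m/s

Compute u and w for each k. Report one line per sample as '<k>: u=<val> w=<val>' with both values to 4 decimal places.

0: u=14.4665 w=-17.3376
1: u=2.9950 w=-5.9392
2: u=14.2038 w=-15.2802

k=0: b·v=1.67×(-1.571)=-2.6236; √(2b)=1.8276; u=(-2.6236+29.062)/1.8276=14.4665, w=(-2.6236−29.062)/1.8276=-17.3376
k=1: b·v=1.67×(-1.611)=-2.6904; √(2b)=1.8276; u=(-2.6904+8.164)/1.8276=2.9950, w=(-2.6904−8.164)/1.8276=-5.9392
k=2: b·v=1.67×(-0.589)=-0.9836; √(2b)=1.8276; u=(-0.9836+26.942)/1.8276=14.2038, w=(-0.9836−26.942)/1.8276=-15.2802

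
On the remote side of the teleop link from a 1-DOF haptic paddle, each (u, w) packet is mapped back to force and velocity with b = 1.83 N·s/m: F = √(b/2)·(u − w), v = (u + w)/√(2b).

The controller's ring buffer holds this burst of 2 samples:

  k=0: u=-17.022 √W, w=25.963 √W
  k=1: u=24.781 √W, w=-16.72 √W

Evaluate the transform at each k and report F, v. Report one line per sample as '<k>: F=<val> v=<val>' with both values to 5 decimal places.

k=0: u−w=-42.98500, u+w=8.94100; √(b/2)=0.95656, √(2b)=1.91311; F=0.95656×(-42.985)=-41.11757, v=8.94100/1.91311=4.67354
k=1: u−w=41.50100, u+w=8.06100; √(b/2)=0.95656, √(2b)=1.91311; F=0.95656×41.501=39.69804, v=8.06100/1.91311=4.21355

0: F=-41.11757 v=4.67354
1: F=39.69804 v=4.21355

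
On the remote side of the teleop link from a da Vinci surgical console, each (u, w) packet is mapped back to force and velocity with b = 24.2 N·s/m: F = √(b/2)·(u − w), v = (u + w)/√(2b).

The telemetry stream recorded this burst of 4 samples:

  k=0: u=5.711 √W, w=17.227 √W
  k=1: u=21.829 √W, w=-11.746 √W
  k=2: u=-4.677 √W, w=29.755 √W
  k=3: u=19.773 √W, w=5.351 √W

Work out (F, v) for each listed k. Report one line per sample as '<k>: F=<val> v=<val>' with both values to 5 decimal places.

k=0: u−w=-11.51600, u+w=22.93800; √(b/2)=3.47851, √(2b)=6.95701; F=3.47851×(-11.516)=-40.05847, v=22.93800/6.95701=3.29711
k=1: u−w=33.57500, u+w=10.08300; √(b/2)=3.47851, √(2b)=6.95701; F=3.47851×33.575=116.79082, v=10.08300/6.95701=1.44933
k=2: u−w=-34.43200, u+w=25.07800; √(b/2)=3.47851, √(2b)=6.95701; F=3.47851×(-34.432)=-119.77190, v=25.07800/6.95701=3.60471
k=3: u−w=14.42200, u+w=25.12400; √(b/2)=3.47851, √(2b)=6.95701; F=3.47851×14.422=50.16701, v=25.12400/6.95701=3.61132

0: F=-40.05847 v=3.29711
1: F=116.79082 v=1.44933
2: F=-119.77190 v=3.60471
3: F=50.16701 v=3.61132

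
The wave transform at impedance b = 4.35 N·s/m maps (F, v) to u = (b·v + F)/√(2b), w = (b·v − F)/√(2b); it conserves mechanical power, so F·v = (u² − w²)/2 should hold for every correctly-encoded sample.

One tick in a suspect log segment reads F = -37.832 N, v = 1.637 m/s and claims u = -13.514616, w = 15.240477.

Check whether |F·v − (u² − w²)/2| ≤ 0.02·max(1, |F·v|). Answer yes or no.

no

F·v = (-37.832)×1.637 = -61.930984 W.
(u² − w²)/2 = (182.644846 − 232.272139)/2 = -24.813647 W.
|Δ| = 37.117337;  2% of max(1, |F·v|) = 1.238620.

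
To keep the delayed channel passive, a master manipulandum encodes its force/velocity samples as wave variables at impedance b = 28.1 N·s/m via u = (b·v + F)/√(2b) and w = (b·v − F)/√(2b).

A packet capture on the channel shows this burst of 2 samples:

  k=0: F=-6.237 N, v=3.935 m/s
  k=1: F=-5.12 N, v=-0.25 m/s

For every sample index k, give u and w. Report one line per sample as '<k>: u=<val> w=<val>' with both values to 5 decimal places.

k=0: b·v=28.1×3.935=110.57350; √(2b)=7.49667; u=(110.57350+(-6.237))/7.49667=13.91772, w=(110.57350−(-6.237))/7.49667=15.58166
k=1: b·v=28.1×(-0.25)=-7.02500; √(2b)=7.49667; u=(-7.02500+(-5.12))/7.49667=-1.62005, w=(-7.02500−(-5.12))/7.49667=-0.25411

0: u=13.91772 w=15.58166
1: u=-1.62005 w=-0.25411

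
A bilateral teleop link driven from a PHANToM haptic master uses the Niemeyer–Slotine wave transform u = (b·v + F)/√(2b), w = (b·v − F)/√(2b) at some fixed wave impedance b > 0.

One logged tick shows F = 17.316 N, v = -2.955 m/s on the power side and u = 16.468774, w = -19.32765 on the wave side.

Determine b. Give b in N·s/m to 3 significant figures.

u + w = -2.858876;  u + w = √(2b)·v, so √(2b) = -2.858876/(-2.955) = 0.967471.
b = (√(2b))²/2 = 0.936000/2 = 0.468000.
(Check via u − w = 2F/√(2b): u − w = 35.796424, 2F/√(2b) = 35.796432.)

b = 0.468 N·s/m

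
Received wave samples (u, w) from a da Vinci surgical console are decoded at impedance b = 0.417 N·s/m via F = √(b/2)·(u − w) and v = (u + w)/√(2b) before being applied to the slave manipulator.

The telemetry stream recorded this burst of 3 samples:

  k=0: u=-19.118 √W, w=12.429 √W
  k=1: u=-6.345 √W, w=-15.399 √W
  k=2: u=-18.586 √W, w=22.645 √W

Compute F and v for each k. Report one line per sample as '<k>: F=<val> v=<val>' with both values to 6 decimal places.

k=0: u−w=-31.547000, u+w=-6.689000; √(b/2)=0.456618, √(2b)=0.913236; F=0.456618×(-31.547)=-14.404928, v=-6.689000/0.913236=-7.324503
k=1: u−w=9.054000, u+w=-21.744000; √(b/2)=0.456618, √(2b)=0.913236; F=0.456618×9.054=4.134219, v=-21.744000/0.913236=-23.809837
k=2: u−w=-41.231000, u+w=4.059000; √(b/2)=0.456618, √(2b)=0.913236; F=0.456618×(-41.231)=-18.826817, v=4.059000/0.913236=4.444634

0: F=-14.404928 v=-7.324503
1: F=4.134219 v=-23.809837
2: F=-18.826817 v=4.444634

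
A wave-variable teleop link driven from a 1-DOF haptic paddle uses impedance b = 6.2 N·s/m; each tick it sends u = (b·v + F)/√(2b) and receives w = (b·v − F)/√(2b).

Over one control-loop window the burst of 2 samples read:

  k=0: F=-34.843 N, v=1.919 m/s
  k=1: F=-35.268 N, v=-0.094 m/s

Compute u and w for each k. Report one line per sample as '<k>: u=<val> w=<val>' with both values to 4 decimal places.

k=0: b·v=6.2×1.919=11.8978; √(2b)=3.5214; u=(11.8978+(-34.843))/3.5214=-6.5160, w=(11.8978−(-34.843))/3.5214=13.2735
k=1: b·v=6.2×(-0.094)=-0.5828; √(2b)=3.5214; u=(-0.5828+(-35.268))/3.5214=-10.1809, w=(-0.5828−(-35.268))/3.5214=9.8499

0: u=-6.5160 w=13.2735
1: u=-10.1809 w=9.8499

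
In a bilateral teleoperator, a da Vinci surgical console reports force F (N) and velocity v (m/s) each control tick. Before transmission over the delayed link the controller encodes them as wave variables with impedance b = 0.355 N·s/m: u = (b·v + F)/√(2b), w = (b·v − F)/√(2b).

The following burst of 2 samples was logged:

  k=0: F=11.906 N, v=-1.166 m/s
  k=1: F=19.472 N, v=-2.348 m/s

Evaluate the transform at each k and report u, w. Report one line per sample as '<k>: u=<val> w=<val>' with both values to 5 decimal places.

k=0: b·v=0.355×(-1.166)=-0.41393; √(2b)=0.84261; u=(-0.41393+11.906)/0.84261=13.63858, w=(-0.41393−11.906)/0.84261=-14.62107
k=1: b·v=0.355×(-2.348)=-0.83354; √(2b)=0.84261; u=(-0.83354+19.472)/0.84261=22.11978, w=(-0.83354−19.472)/0.84261=-24.09824

0: u=13.63858 w=-14.62107
1: u=22.11978 w=-24.09824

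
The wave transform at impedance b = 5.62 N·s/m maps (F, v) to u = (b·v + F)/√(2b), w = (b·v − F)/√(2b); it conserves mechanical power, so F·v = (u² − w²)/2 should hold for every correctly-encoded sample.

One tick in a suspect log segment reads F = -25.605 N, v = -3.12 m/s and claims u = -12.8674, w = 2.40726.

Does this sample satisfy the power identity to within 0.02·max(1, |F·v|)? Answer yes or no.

F·v = (-25.605)×(-3.12) = 79.8876 W.
(u² − w²)/2 = (165.5700 − 5.7949)/2 = 79.8875 W.
|Δ| = 0.0001;  2% of max(1, |F·v|) = 1.5978.

yes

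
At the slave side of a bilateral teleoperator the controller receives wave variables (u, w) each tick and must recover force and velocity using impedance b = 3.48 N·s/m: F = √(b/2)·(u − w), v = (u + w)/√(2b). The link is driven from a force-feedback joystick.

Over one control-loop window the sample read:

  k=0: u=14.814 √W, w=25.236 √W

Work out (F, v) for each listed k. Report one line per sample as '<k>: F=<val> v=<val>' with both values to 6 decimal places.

k=0: u−w=-10.422000, u+w=40.050000; √(b/2)=1.319091, √(2b)=2.638181; F=1.319091×(-10.422)=-13.747562, v=40.050000/2.638181=15.180913

0: F=-13.747562 v=15.180913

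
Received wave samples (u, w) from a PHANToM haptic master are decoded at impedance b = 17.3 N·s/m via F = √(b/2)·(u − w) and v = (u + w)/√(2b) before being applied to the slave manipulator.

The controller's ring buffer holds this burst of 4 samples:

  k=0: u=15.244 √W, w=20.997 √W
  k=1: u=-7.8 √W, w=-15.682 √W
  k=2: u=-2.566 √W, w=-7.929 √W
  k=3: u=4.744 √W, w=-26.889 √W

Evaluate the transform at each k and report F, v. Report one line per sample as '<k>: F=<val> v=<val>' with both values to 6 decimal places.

0: F=-16.920081 v=6.161155
1: F=23.181657 v=-3.992060
2: F=15.773056 v=-1.784204
3: F=93.035444 v=-3.764763

k=0: u−w=-5.753000, u+w=36.241000; √(b/2)=2.941088, √(2b)=5.882176; F=2.941088×(-5.753)=-16.920081, v=36.241000/5.882176=6.161155
k=1: u−w=7.882000, u+w=-23.482000; √(b/2)=2.941088, √(2b)=5.882176; F=2.941088×7.882=23.181657, v=-23.482000/5.882176=-3.992060
k=2: u−w=5.363000, u+w=-10.495000; √(b/2)=2.941088, √(2b)=5.882176; F=2.941088×5.363=15.773056, v=-10.495000/5.882176=-1.784204
k=3: u−w=31.633000, u+w=-22.145000; √(b/2)=2.941088, √(2b)=5.882176; F=2.941088×31.633=93.035444, v=-22.145000/5.882176=-3.764763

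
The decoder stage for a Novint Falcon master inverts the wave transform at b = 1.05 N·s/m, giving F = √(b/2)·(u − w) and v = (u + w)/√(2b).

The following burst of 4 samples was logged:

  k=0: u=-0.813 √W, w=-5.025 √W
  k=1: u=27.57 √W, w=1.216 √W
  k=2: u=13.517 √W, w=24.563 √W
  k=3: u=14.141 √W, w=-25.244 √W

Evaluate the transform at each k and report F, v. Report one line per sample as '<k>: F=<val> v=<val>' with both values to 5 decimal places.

k=0: u−w=4.21200, u+w=-5.83800; √(b/2)=0.72457, √(2b)=1.44914; F=0.72457×4.212=3.05188, v=-5.83800/1.44914=-4.02860
k=1: u−w=26.35400, u+w=28.78600; √(b/2)=0.72457, √(2b)=1.44914; F=0.72457×26.354=19.09529, v=28.78600/1.44914=19.86423
k=2: u−w=-11.04600, u+w=38.08000; √(b/2)=0.72457, √(2b)=1.44914; F=0.72457×(-11.046)=-8.00359, v=38.08000/1.44914=26.27770
k=3: u−w=39.38500, u+w=-11.10300; √(b/2)=0.72457, √(2b)=1.44914; F=0.72457×39.385=28.53714, v=-11.10300/1.44914=-7.66180

0: F=3.05188 v=-4.02860
1: F=19.09529 v=19.86423
2: F=-8.00359 v=26.27770
3: F=28.53714 v=-7.66180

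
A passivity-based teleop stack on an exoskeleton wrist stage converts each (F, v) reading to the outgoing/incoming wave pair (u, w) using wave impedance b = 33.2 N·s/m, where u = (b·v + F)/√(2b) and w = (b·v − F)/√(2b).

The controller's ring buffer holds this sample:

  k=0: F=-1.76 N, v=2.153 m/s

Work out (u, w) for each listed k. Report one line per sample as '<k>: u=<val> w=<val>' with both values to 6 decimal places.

k=0: b·v=33.2×2.153=71.479600; √(2b)=8.148620; u=(71.479600+(-1.76))/8.148620=8.556001, w=(71.479600−(-1.76))/8.148620=8.987976

0: u=8.556001 w=8.987976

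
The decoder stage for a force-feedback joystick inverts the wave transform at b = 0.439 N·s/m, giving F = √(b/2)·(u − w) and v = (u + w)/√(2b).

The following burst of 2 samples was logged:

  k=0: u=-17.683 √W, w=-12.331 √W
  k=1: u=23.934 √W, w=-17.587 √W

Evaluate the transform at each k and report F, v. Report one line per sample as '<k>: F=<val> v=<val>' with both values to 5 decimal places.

k=0: u−w=-5.35200, u+w=-30.01400; √(b/2)=0.46851, √(2b)=0.93702; F=0.46851×(-5.352)=-2.50746, v=-30.01400/0.93702=-32.03145
k=1: u−w=41.52100, u+w=6.34700; √(b/2)=0.46851, √(2b)=0.93702; F=0.46851×41.521=19.45293, v=6.34700/0.93702=6.77363

0: F=-2.50746 v=-32.03145
1: F=19.45293 v=6.77363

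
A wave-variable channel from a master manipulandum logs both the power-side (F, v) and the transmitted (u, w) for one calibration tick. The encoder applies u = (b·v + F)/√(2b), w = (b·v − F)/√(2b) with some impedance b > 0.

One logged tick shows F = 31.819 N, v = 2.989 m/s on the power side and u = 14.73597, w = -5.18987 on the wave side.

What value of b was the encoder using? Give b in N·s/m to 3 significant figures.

b = 5.1 N·s/m

u + w = 9.5461;  u + w = √(2b)·v, so √(2b) = 9.5461/2.989 = 3.1937.
b = (√(2b))²/2 = 10.2000/2 = 5.1000.
(Check via u − w = 2F/√(2b): u − w = 19.9258, 2F/√(2b) = 19.9258.)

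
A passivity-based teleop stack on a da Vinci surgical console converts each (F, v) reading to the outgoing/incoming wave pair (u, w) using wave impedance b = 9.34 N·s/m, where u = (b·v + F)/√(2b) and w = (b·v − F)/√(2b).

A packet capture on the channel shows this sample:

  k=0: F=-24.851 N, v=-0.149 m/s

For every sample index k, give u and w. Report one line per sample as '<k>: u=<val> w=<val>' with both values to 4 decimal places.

0: u=-6.0718 w=5.4278

k=0: b·v=9.34×(-0.149)=-1.3917; √(2b)=4.3220; u=(-1.3917+(-24.851))/4.3220=-6.0718, w=(-1.3917−(-24.851))/4.3220=5.4278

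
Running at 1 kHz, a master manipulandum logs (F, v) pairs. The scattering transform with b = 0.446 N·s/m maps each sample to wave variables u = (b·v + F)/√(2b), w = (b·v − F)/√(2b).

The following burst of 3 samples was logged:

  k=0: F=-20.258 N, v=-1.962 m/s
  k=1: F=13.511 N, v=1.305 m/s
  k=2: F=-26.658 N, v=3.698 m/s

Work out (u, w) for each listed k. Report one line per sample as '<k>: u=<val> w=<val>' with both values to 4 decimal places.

0: u=-22.3759 w=20.5228
1: u=14.9218 w=-13.6893
2: u=-26.4794 w=29.9720

k=0: b·v=0.446×(-1.962)=-0.8751; √(2b)=0.9445; u=(-0.8751+(-20.258))/0.9445=-22.3759, w=(-0.8751−(-20.258))/0.9445=20.5228
k=1: b·v=0.446×1.305=0.5820; √(2b)=0.9445; u=(0.5820+13.511)/0.9445=14.9218, w=(0.5820−13.511)/0.9445=-13.6893
k=2: b·v=0.446×3.698=1.6493; √(2b)=0.9445; u=(1.6493+(-26.658))/0.9445=-26.4794, w=(1.6493−(-26.658))/0.9445=29.9720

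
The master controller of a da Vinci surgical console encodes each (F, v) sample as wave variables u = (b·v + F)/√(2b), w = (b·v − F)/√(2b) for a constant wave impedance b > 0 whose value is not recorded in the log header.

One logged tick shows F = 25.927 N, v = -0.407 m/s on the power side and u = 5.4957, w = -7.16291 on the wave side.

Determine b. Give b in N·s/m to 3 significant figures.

u + w = -1.6672;  u + w = √(2b)·v, so √(2b) = -1.6672/(-0.407) = 4.0963.
b = (√(2b))²/2 = 16.7800/2 = 8.3900.
(Check via u − w = 2F/√(2b): u − w = 12.6586, 2F/√(2b) = 12.6586.)

b = 8.39 N·s/m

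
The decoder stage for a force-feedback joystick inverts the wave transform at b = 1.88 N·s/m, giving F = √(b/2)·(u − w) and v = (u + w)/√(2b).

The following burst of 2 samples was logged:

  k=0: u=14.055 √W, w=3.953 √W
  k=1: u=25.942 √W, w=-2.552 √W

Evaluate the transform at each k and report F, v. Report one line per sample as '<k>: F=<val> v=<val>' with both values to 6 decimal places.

k=0: u−w=10.102000, u+w=18.008000; √(b/2)=0.969536, √(2b)=1.939072; F=0.969536×10.102=9.794252, v=18.008000/1.939072=9.286917
k=1: u−w=28.494000, u+w=23.390000; √(b/2)=0.969536, √(2b)=1.939072; F=0.969536×28.494=27.625958, v=23.390000/1.939072=12.062471

0: F=9.794252 v=9.286917
1: F=27.625958 v=12.062471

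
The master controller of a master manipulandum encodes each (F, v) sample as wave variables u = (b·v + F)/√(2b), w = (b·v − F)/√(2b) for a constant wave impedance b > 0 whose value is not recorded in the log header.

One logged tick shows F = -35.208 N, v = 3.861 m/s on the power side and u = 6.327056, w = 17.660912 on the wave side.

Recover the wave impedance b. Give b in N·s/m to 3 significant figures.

u + w = 23.987968;  u + w = √(2b)·v, so √(2b) = 23.987968/3.861 = 6.212890.
b = (√(2b))²/2 = 38.600001/2 = 19.300001.
(Check via u − w = 2F/√(2b): u − w = -11.333856, 2F/√(2b) = -11.333856.)

b = 19.3 N·s/m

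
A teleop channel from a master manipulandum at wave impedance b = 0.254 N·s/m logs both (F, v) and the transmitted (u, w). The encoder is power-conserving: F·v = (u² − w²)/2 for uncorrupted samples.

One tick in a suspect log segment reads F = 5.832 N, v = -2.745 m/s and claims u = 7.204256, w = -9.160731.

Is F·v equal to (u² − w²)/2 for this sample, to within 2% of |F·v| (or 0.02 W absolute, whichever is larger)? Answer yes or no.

F·v = 5.832×(-2.745) = -16.008840 W.
(u² − w²)/2 = (51.901305 − 83.918992)/2 = -16.008844 W.
|Δ| = 0.000004;  2% of max(1, |F·v|) = 0.320177.

yes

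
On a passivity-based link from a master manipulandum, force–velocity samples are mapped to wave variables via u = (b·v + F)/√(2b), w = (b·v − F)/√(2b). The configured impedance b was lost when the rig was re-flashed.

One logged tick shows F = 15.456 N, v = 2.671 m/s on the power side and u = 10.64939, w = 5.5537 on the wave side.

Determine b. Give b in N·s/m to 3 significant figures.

u + w = 16.20309;  u + w = √(2b)·v, so √(2b) = 16.20309/2.671 = 6.06630.
b = (√(2b))²/2 = 36.80001/2 = 18.40000.
(Check via u − w = 2F/√(2b): u − w = 5.09569, 2F/√(2b) = 5.09569.)

b = 18.4 N·s/m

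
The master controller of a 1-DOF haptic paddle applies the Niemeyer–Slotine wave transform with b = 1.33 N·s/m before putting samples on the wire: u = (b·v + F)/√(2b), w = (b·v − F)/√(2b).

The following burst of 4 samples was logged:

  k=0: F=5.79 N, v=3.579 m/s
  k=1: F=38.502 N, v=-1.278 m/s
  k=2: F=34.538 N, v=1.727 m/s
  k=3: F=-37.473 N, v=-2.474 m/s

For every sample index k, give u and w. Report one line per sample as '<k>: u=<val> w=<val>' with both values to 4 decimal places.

0: u=6.4687 w=-0.6315
1: u=22.5649 w=-24.6493
2: u=22.5849 w=-19.7683
3: u=-24.9937 w=20.9587

k=0: b·v=1.33×3.579=4.7601; √(2b)=1.6310; u=(4.7601+5.79)/1.6310=6.4687, w=(4.7601−5.79)/1.6310=-0.6315
k=1: b·v=1.33×(-1.278)=-1.6997; √(2b)=1.6310; u=(-1.6997+38.502)/1.6310=22.5649, w=(-1.6997−38.502)/1.6310=-24.6493
k=2: b·v=1.33×1.727=2.2969; √(2b)=1.6310; u=(2.2969+34.538)/1.6310=22.5849, w=(2.2969−34.538)/1.6310=-19.7683
k=3: b·v=1.33×(-2.474)=-3.2904; √(2b)=1.6310; u=(-3.2904+(-37.473))/1.6310=-24.9937, w=(-3.2904−(-37.473))/1.6310=20.9587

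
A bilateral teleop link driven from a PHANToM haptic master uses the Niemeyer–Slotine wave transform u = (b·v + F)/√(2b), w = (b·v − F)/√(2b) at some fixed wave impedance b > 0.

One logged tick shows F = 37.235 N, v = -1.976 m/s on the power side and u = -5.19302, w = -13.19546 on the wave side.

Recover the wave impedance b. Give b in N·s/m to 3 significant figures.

u + w = -18.3885;  u + w = √(2b)·v, so √(2b) = -18.3885/(-1.976) = 9.3059.
b = (√(2b))²/2 = 86.6000/2 = 43.3000.
(Check via u − w = 2F/√(2b): u − w = 8.0024, 2F/√(2b) = 8.0024.)

b = 43.3 N·s/m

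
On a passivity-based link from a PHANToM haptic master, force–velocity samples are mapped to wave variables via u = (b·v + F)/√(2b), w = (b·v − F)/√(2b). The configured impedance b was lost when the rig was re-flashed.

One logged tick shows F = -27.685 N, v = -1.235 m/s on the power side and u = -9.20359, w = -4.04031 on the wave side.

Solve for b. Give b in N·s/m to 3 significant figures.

u + w = -13.2439;  u + w = √(2b)·v, so √(2b) = -13.2439/(-1.235) = 10.7238.
b = (√(2b))²/2 = 115.0000/2 = 57.5000.
(Check via u − w = 2F/√(2b): u − w = -5.1633, 2F/√(2b) = -5.1633.)

b = 57.5 N·s/m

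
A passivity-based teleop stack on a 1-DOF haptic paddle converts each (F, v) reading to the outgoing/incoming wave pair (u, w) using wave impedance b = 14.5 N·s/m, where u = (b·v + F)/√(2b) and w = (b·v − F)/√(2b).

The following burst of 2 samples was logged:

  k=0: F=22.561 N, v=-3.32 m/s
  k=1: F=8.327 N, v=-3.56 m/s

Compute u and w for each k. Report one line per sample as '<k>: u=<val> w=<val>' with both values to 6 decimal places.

0: u=-4.749901 w=-13.128846
1: u=-8.039308 w=-11.131878

k=0: b·v=14.5×(-3.32)=-48.140000; √(2b)=5.385165; u=(-48.140000+22.561)/5.385165=-4.749901, w=(-48.140000−22.561)/5.385165=-13.128846
k=1: b·v=14.5×(-3.56)=-51.620000; √(2b)=5.385165; u=(-51.620000+8.327)/5.385165=-8.039308, w=(-51.620000−8.327)/5.385165=-11.131878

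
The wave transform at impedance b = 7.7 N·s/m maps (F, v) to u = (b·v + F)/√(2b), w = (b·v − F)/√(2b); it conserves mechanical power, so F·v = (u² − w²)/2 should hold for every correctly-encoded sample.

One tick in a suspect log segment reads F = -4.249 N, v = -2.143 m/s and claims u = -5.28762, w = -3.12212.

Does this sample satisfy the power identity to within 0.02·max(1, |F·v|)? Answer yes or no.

yes

F·v = (-4.249)×(-2.143) = 9.10561 W.
(u² − w²)/2 = (27.95893 − 9.74763)/2 = 9.10565 W.
|Δ| = 0.00004;  2% of max(1, |F·v|) = 0.18211.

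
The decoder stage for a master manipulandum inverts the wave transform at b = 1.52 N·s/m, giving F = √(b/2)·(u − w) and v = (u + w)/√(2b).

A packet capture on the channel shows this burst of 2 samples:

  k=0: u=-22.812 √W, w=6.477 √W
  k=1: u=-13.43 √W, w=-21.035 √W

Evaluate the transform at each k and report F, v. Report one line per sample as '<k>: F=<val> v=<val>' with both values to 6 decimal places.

0: F=-25.533558 v=-9.368765
1: F=6.629885 v=-19.767033

k=0: u−w=-29.289000, u+w=-16.335000; √(b/2)=0.871780, √(2b)=1.743560; F=0.871780×(-29.289)=-25.533558, v=-16.335000/1.743560=-9.368765
k=1: u−w=7.605000, u+w=-34.465000; √(b/2)=0.871780, √(2b)=1.743560; F=0.871780×7.605=6.629885, v=-34.465000/1.743560=-19.767033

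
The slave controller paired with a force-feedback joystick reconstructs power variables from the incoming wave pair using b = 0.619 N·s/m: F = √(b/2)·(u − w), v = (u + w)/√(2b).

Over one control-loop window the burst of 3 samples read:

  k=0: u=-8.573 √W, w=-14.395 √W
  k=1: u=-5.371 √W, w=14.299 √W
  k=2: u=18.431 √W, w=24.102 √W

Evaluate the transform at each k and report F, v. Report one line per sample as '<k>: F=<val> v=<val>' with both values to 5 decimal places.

0: F=3.23894 v=-20.64253
1: F=-10.94296 v=8.02405
2: F=-3.15493 v=38.22660

k=0: u−w=5.82200, u+w=-22.96800; √(b/2)=0.55633, √(2b)=1.11265; F=0.55633×5.822=3.23894, v=-22.96800/1.11265=-20.64253
k=1: u−w=-19.67000, u+w=8.92800; √(b/2)=0.55633, √(2b)=1.11265; F=0.55633×(-19.67)=-10.94296, v=8.92800/1.11265=8.02405
k=2: u−w=-5.67100, u+w=42.53300; √(b/2)=0.55633, √(2b)=1.11265; F=0.55633×(-5.671)=-3.15493, v=42.53300/1.11265=38.22660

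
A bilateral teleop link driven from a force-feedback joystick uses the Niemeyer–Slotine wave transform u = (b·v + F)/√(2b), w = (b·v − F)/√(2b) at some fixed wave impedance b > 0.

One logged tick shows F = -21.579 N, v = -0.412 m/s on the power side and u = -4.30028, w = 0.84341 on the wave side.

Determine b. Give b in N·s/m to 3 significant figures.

u + w = -3.4569;  u + w = √(2b)·v, so √(2b) = -3.4569/(-0.412) = 8.3905.
b = (√(2b))²/2 = 70.3998/2 = 35.1999.
(Check via u − w = 2F/√(2b): u − w = -5.1437, 2F/√(2b) = -5.1437.)

b = 35.2 N·s/m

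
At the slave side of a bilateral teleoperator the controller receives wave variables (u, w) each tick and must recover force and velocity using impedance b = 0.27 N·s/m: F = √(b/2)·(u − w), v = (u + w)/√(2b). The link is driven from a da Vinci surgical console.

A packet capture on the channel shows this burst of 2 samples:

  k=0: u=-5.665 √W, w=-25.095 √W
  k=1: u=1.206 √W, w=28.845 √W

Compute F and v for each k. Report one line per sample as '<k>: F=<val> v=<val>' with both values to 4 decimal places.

0: F=7.1390 v=-41.8591
1: F=-10.1552 v=40.8942

k=0: u−w=19.4300, u+w=-30.7600; √(b/2)=0.3674, √(2b)=0.7348; F=0.3674×19.43=7.1390, v=-30.7600/0.7348=-41.8591
k=1: u−w=-27.6390, u+w=30.0510; √(b/2)=0.3674, √(2b)=0.7348; F=0.3674×(-27.639)=-10.1552, v=30.0510/0.7348=40.8942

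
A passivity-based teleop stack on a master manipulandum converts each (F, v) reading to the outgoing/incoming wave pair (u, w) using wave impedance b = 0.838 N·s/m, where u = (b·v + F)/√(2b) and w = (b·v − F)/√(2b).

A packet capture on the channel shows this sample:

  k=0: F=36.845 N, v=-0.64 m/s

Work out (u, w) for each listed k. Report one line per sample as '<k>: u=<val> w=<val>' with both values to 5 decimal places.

k=0: b·v=0.838×(-0.64)=-0.53632; √(2b)=1.29460; u=(-0.53632+36.845)/1.29460=28.04616, w=(-0.53632−36.845)/1.29460=-28.87471

0: u=28.04616 w=-28.87471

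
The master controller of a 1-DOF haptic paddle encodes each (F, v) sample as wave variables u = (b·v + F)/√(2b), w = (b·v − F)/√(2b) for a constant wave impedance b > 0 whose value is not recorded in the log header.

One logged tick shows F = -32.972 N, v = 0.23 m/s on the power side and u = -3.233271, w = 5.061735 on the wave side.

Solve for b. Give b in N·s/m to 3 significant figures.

b = 31.6 N·s/m

u + w = 1.828464;  u + w = √(2b)·v, so √(2b) = 1.828464/0.23 = 7.949843.
b = (√(2b))²/2 = 63.200011/2 = 31.600006.
(Check via u − w = 2F/√(2b): u − w = -8.295006, 2F/√(2b) = -8.295006.)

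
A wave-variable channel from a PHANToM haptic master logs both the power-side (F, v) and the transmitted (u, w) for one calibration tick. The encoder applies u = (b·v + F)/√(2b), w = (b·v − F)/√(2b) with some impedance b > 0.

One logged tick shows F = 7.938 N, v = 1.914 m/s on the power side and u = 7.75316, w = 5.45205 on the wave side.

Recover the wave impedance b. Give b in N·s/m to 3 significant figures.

u + w = 13.20521;  u + w = √(2b)·v, so √(2b) = 13.20521/1.914 = 6.89927.
b = (√(2b))²/2 = 47.59998/2 = 23.79999.
(Check via u − w = 2F/√(2b): u − w = 2.30111, 2F/√(2b) = 2.30111.)

b = 23.8 N·s/m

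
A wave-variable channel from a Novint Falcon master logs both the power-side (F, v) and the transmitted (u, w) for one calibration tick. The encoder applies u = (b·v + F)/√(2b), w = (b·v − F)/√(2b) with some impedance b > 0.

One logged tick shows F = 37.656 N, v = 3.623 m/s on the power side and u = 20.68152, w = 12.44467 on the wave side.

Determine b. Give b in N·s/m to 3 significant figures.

b = 41.8 N·s/m

u + w = 33.12619;  u + w = √(2b)·v, so √(2b) = 33.12619/3.623 = 9.14330.
b = (√(2b))²/2 = 83.60001/2 = 41.80000.
(Check via u − w = 2F/√(2b): u − w = 8.23685, 2F/√(2b) = 8.23685.)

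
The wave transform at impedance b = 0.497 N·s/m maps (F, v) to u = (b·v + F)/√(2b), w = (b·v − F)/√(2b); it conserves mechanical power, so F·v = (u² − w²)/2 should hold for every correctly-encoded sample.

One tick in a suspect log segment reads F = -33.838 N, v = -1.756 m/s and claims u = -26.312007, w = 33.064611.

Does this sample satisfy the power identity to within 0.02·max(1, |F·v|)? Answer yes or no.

no

F·v = (-33.838)×(-1.756) = 59.419528 W.
(u² − w²)/2 = (692.321712 − 1093.268501)/2 = -200.473394 W.
|Δ| = 259.892922;  2% of max(1, |F·v|) = 1.188391.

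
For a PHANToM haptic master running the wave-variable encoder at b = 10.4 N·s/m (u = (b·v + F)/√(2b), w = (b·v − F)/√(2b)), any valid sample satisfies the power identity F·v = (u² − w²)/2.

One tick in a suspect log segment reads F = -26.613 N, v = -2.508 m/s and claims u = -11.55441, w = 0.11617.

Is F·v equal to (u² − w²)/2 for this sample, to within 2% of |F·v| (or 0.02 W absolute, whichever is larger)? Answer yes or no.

F·v = (-26.613)×(-2.508) = 66.7454 W.
(u² − w²)/2 = (133.5044 − 0.0135)/2 = 66.7454 W.
|Δ| = 0.0000;  2% of max(1, |F·v|) = 1.3349.

yes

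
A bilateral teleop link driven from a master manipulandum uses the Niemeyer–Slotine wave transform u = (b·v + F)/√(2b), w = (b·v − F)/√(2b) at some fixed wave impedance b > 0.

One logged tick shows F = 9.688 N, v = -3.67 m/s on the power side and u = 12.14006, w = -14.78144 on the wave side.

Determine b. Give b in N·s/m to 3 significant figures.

b = 0.259 N·s/m

u + w = -2.6414;  u + w = √(2b)·v, so √(2b) = -2.6414/(-3.67) = 0.7197.
b = (√(2b))²/2 = 0.5180/2 = 0.2590.
(Check via u − w = 2F/√(2b): u − w = 26.9215, 2F/√(2b) = 26.9215.)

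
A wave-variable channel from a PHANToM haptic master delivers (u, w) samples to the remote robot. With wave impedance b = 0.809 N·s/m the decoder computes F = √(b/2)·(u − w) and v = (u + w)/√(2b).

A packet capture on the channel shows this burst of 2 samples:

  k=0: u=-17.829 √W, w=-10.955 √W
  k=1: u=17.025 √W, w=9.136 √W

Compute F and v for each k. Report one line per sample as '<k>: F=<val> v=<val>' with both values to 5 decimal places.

k=0: u−w=-6.87400, u+w=-28.78400; √(b/2)=0.63600, √(2b)=1.27201; F=0.63600×(-6.874)=-4.37189, v=-28.78400/1.27201=-22.62882
k=1: u−w=7.88900, u+w=26.16100; √(b/2)=0.63600, √(2b)=1.27201; F=0.63600×7.889=5.01743, v=26.16100/1.27201=20.56672

0: F=-4.37189 v=-22.62882
1: F=5.01743 v=20.56672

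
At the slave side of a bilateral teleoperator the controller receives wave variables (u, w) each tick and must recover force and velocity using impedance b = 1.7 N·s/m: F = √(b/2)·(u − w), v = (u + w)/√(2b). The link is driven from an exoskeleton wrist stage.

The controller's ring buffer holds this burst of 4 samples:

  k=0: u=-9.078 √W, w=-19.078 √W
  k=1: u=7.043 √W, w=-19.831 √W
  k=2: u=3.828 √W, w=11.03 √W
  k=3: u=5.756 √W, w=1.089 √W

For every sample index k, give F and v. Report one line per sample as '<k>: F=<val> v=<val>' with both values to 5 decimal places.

0: F=9.21954 v=-15.26973
1: F=24.77660 v=-6.93527
2: F=-6.63992 v=8.05788
3: F=4.30276 v=3.71222

k=0: u−w=10.00000, u+w=-28.15600; √(b/2)=0.92195, √(2b)=1.84391; F=0.92195×10.0=9.21954, v=-28.15600/1.84391=-15.26973
k=1: u−w=26.87400, u+w=-12.78800; √(b/2)=0.92195, √(2b)=1.84391; F=0.92195×26.874=24.77660, v=-12.78800/1.84391=-6.93527
k=2: u−w=-7.20200, u+w=14.85800; √(b/2)=0.92195, √(2b)=1.84391; F=0.92195×(-7.202)=-6.63992, v=14.85800/1.84391=8.05788
k=3: u−w=4.66700, u+w=6.84500; √(b/2)=0.92195, √(2b)=1.84391; F=0.92195×4.667=4.30276, v=6.84500/1.84391=3.71222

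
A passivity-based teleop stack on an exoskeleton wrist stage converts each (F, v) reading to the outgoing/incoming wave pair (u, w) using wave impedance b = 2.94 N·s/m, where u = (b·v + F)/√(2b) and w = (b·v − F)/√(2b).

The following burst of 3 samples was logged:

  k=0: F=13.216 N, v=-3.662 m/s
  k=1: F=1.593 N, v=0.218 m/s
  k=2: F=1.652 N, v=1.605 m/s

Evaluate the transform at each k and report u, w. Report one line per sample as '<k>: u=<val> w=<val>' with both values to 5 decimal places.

k=0: b·v=2.94×(-3.662)=-10.76628; √(2b)=2.42487; u=(-10.76628+13.216)/2.42487=1.01025, w=(-10.76628−13.216)/2.42487=-9.89013
k=1: b·v=2.94×0.218=0.64092; √(2b)=2.42487; u=(0.64092+1.593)/2.42487=0.92125, w=(0.64092−1.593)/2.42487=-0.39263
k=2: b·v=2.94×1.605=4.71870; √(2b)=2.42487; u=(4.71870+1.652)/2.42487=2.62723, w=(4.71870−1.652)/2.42487=1.26469

0: u=1.01025 w=-9.89013
1: u=0.92125 w=-0.39263
2: u=2.62723 w=1.26469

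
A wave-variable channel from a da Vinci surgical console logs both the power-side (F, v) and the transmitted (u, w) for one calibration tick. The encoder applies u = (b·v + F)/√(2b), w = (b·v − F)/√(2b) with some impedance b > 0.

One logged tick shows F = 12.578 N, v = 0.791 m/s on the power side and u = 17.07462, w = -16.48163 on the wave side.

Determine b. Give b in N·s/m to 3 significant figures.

u + w = 0.5930;  u + w = √(2b)·v, so √(2b) = 0.5930/0.791 = 0.7497.
b = (√(2b))²/2 = 0.5620/2 = 0.2810.
(Check via u − w = 2F/√(2b): u − w = 33.5562, 2F/√(2b) = 33.5560.)

b = 0.281 N·s/m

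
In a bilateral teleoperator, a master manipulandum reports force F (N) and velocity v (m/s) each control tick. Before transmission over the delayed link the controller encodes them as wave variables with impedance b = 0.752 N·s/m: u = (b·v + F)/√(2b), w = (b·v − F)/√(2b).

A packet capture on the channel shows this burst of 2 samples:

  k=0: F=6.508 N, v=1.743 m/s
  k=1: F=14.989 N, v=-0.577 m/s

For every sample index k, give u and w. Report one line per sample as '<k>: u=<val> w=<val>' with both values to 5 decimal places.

k=0: b·v=0.752×1.743=1.31074; √(2b)=1.22638; u=(1.31074+6.508)/1.22638=6.37548, w=(1.31074−6.508)/1.22638=-4.23790
k=1: b·v=0.752×(-0.577)=-0.43390; √(2b)=1.22638; u=(-0.43390+14.989)/1.22638=11.86837, w=(-0.43390−14.989)/1.22638=-12.57599

0: u=6.37548 w=-4.23790
1: u=11.86837 w=-12.57599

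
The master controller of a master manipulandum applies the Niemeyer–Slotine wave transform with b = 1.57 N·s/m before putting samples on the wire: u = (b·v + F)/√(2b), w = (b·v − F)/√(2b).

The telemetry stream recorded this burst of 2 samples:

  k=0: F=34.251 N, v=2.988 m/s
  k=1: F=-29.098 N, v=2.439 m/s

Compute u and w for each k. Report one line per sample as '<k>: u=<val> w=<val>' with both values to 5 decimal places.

k=0: b·v=1.57×2.988=4.69116; √(2b)=1.77200; u=(4.69116+34.251)/1.77200=21.97633, w=(4.69116−34.251)/1.77200=-16.68158
k=1: b·v=1.57×2.439=3.82923; √(2b)=1.77200; u=(3.82923+(-29.098))/1.77200=-14.25999, w=(3.82923−(-29.098))/1.77200=18.58191

0: u=21.97633 w=-16.68158
1: u=-14.25999 w=18.58191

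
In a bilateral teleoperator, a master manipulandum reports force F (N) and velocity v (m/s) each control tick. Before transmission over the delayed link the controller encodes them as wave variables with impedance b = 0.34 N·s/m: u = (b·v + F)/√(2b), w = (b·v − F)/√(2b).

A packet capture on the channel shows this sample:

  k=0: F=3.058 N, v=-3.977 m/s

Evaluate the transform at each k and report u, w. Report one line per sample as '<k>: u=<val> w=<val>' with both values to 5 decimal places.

0: u=2.06861 w=-5.34813

k=0: b·v=0.34×(-3.977)=-1.35218; √(2b)=0.82462; u=(-1.35218+3.058)/0.82462=2.06861, w=(-1.35218−3.058)/0.82462=-5.34813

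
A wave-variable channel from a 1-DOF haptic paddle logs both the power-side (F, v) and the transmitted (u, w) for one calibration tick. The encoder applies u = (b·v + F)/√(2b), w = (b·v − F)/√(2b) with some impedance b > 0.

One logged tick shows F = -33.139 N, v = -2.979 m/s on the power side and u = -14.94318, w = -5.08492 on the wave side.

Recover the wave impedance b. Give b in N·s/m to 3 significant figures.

b = 22.6 N·s/m

u + w = -20.02810;  u + w = √(2b)·v, so √(2b) = -20.02810/(-2.979) = 6.72309.
b = (√(2b))²/2 = 45.20001/2 = 22.60000.
(Check via u − w = 2F/√(2b): u − w = -9.85826, 2F/√(2b) = -9.85826.)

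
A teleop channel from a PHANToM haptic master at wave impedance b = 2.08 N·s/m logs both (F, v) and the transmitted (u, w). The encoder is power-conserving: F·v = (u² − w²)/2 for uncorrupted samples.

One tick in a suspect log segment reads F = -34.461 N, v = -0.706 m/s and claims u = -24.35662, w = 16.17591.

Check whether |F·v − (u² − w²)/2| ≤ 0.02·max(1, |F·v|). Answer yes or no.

F·v = (-34.461)×(-0.706) = 24.32947 W.
(u² − w²)/2 = (593.24494 − 261.66006)/2 = 165.79244 W.
|Δ| = 141.46297;  2% of max(1, |F·v|) = 0.48659.

no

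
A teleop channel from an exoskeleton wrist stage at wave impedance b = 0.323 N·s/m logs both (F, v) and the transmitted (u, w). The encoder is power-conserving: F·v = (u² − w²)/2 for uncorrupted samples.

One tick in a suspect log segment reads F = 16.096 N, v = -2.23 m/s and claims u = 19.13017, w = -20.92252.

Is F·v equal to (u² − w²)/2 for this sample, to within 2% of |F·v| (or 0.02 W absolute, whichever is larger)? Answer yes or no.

yes

F·v = 16.096×(-2.23) = -35.8941 W.
(u² − w²)/2 = (365.9634 − 437.7518)/2 = -35.8942 W.
|Δ| = 0.0001;  2% of max(1, |F·v|) = 0.7179.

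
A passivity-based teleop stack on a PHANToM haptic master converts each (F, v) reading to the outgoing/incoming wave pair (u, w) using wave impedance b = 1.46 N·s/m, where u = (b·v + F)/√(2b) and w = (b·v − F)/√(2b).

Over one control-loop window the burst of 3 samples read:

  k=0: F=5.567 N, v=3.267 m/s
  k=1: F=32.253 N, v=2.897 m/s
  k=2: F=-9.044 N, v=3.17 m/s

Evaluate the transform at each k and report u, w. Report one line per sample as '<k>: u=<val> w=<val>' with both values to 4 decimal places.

k=0: b·v=1.46×3.267=4.7698; √(2b)=1.7088; u=(4.7698+5.567)/1.7088=6.0492, w=(4.7698−5.567)/1.7088=-0.4665
k=1: b·v=1.46×2.897=4.2296; √(2b)=1.7088; u=(4.2296+32.253)/1.7088=21.3498, w=(4.2296−32.253)/1.7088=-16.3994
k=2: b·v=1.46×3.17=4.6282; √(2b)=1.7088; u=(4.6282+(-9.044))/1.7088=-2.5842, w=(4.6282−(-9.044))/1.7088=8.0010

0: u=6.0492 w=-0.4665
1: u=21.3498 w=-16.3994
2: u=-2.5842 w=8.0010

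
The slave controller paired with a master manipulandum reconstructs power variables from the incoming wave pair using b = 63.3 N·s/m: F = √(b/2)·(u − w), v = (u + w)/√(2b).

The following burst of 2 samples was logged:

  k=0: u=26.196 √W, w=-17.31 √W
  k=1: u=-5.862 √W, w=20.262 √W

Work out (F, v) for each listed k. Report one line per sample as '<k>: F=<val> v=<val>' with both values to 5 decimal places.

0: F=244.75750 v=0.78975
1: F=-146.96927 v=1.27981

k=0: u−w=43.50600, u+w=8.88600; √(b/2)=5.62583, √(2b)=11.25167; F=5.62583×43.506=244.75750, v=8.88600/11.25167=0.78975
k=1: u−w=-26.12400, u+w=14.40000; √(b/2)=5.62583, √(2b)=11.25167; F=5.62583×(-26.124)=-146.96927, v=14.40000/11.25167=1.27981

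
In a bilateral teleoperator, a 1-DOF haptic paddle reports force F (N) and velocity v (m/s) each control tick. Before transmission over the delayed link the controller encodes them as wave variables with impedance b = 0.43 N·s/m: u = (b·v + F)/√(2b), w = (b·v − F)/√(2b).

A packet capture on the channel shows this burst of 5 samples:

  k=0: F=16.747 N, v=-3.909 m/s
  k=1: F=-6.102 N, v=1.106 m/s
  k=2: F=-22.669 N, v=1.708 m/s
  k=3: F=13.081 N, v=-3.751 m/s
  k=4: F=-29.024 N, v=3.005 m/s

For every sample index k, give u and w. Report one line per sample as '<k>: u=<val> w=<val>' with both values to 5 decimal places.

k=0: b·v=0.43×(-3.909)=-1.68087; √(2b)=0.92736; u=(-1.68087+16.747)/0.92736=16.24623, w=(-1.68087−16.747)/0.92736=-19.87128
k=1: b·v=0.43×1.106=0.47558; √(2b)=0.92736; u=(0.47558+(-6.102))/0.92736=-6.06712, w=(0.47558−(-6.102))/0.92736=7.09279
k=2: b·v=0.43×1.708=0.73444; √(2b)=0.92736; u=(0.73444+(-22.669))/0.92736=-23.65264, w=(0.73444−(-22.669))/0.92736=25.23658
k=3: b·v=0.43×(-3.751)=-1.61293; √(2b)=0.92736; u=(-1.61293+13.081)/0.92736=12.36634, w=(-1.61293−13.081)/0.92736=-15.84487
k=4: b·v=0.43×3.005=1.29215; √(2b)=0.92736; u=(1.29215+(-29.024))/0.92736=-29.90402, w=(1.29215−(-29.024))/0.92736=32.69075

0: u=16.24623 w=-19.87128
1: u=-6.06712 w=7.09279
2: u=-23.65264 w=25.23658
3: u=12.36634 w=-15.84487
4: u=-29.90402 w=32.69075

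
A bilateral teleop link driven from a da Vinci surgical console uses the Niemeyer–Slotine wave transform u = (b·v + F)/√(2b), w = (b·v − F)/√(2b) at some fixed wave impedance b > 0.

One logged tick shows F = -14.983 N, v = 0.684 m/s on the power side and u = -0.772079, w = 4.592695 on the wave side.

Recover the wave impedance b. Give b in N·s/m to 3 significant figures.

u + w = 3.820616;  u + w = √(2b)·v, so √(2b) = 3.820616/0.684 = 5.585696.
b = (√(2b))²/2 = 31.199999/2 = 15.599999.
(Check via u − w = 2F/√(2b): u − w = -5.364774, 2F/√(2b) = -5.364775.)

b = 15.6 N·s/m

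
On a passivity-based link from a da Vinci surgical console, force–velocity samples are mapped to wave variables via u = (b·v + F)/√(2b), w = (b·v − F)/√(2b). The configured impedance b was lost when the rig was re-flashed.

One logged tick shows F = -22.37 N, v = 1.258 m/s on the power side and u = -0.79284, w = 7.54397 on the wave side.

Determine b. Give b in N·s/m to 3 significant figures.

u + w = 6.75113;  u + w = √(2b)·v, so √(2b) = 6.75113/1.258 = 5.36656.
b = (√(2b))²/2 = 28.79995/2 = 14.39997.
(Check via u − w = 2F/√(2b): u − w = -8.33681, 2F/√(2b) = -8.33681.)

b = 14.4 N·s/m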